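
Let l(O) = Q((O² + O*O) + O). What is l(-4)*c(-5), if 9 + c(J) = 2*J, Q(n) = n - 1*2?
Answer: -494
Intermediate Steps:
Q(n) = -2 + n (Q(n) = n - 2 = -2 + n)
l(O) = -2 + O + 2*O² (l(O) = -2 + ((O² + O*O) + O) = -2 + ((O² + O²) + O) = -2 + (2*O² + O) = -2 + (O + 2*O²) = -2 + O + 2*O²)
c(J) = -9 + 2*J
l(-4)*c(-5) = (-2 - 4*(1 + 2*(-4)))*(-9 + 2*(-5)) = (-2 - 4*(1 - 8))*(-9 - 10) = (-2 - 4*(-7))*(-19) = (-2 + 28)*(-19) = 26*(-19) = -494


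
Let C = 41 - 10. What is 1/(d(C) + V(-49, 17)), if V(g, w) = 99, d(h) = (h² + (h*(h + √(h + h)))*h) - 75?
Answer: 15388/444951937 - 961*√62/889903874 ≈ 2.6080e-5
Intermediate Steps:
C = 31
d(h) = -75 + h² + h²*(h + √2*√h) (d(h) = (h² + (h*(h + √(2*h)))*h) - 75 = (h² + (h*(h + √2*√h))*h) - 75 = (h² + h²*(h + √2*√h)) - 75 = -75 + h² + h²*(h + √2*√h))
1/(d(C) + V(-49, 17)) = 1/((-75 + 31² + 31³ + √2*31^(5/2)) + 99) = 1/((-75 + 961 + 29791 + √2*(961*√31)) + 99) = 1/((-75 + 961 + 29791 + 961*√62) + 99) = 1/((30677 + 961*√62) + 99) = 1/(30776 + 961*√62)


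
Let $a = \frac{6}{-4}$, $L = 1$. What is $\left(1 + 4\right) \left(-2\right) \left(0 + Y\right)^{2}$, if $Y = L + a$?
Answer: $- \frac{5}{2} \approx -2.5$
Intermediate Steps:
$a = - \frac{3}{2}$ ($a = 6 \left(- \frac{1}{4}\right) = - \frac{3}{2} \approx -1.5$)
$Y = - \frac{1}{2}$ ($Y = 1 - \frac{3}{2} = - \frac{1}{2} \approx -0.5$)
$\left(1 + 4\right) \left(-2\right) \left(0 + Y\right)^{2} = \left(1 + 4\right) \left(-2\right) \left(0 - \frac{1}{2}\right)^{2} = 5 \left(-2\right) \left(- \frac{1}{2}\right)^{2} = \left(-10\right) \frac{1}{4} = - \frac{5}{2}$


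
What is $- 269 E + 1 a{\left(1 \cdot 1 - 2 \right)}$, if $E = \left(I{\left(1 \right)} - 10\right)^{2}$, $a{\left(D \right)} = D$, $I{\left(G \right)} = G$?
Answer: $-21790$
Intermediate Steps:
$E = 81$ ($E = \left(1 - 10\right)^{2} = \left(-9\right)^{2} = 81$)
$- 269 E + 1 a{\left(1 \cdot 1 - 2 \right)} = \left(-269\right) 81 + 1 \left(1 \cdot 1 - 2\right) = -21789 + 1 \left(1 - 2\right) = -21789 + 1 \left(-1\right) = -21789 - 1 = -21790$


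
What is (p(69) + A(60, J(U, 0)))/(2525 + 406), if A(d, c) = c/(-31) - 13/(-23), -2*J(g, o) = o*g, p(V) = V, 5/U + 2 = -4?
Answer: 1600/67413 ≈ 0.023734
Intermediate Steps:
U = -⅚ (U = 5/(-2 - 4) = 5/(-6) = 5*(-⅙) = -⅚ ≈ -0.83333)
J(g, o) = -g*o/2 (J(g, o) = -o*g/2 = -g*o/2)
A(d, c) = 13/23 - c/31 (A(d, c) = c*(-1/31) - 13*(-1/23) = -c/31 + 13/23 = 13/23 - c/31)
(p(69) + A(60, J(U, 0)))/(2525 + 406) = (69 + (13/23 - (-1)*(-5)*0/(62*6)))/(2525 + 406) = (69 + (13/23 - 1/31*0))/2931 = (69 + (13/23 + 0))*(1/2931) = (69 + 13/23)*(1/2931) = (1600/23)*(1/2931) = 1600/67413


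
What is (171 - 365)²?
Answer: 37636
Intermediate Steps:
(171 - 365)² = (-194)² = 37636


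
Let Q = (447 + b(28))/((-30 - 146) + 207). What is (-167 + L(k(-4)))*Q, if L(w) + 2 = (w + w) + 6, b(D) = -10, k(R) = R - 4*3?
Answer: -85215/31 ≈ -2748.9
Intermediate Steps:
k(R) = -12 + R (k(R) = R - 12 = -12 + R)
L(w) = 4 + 2*w (L(w) = -2 + ((w + w) + 6) = -2 + (2*w + 6) = -2 + (6 + 2*w) = 4 + 2*w)
Q = 437/31 (Q = (447 - 10)/((-30 - 146) + 207) = 437/(-176 + 207) = 437/31 ≈ 14.097)
(-167 + L(k(-4)))*Q = (-167 + (4 + 2*(-12 - 4)))*(437/31) = (-167 + (4 + 2*(-16)))*(437/31) = (-167 + (4 - 32))*(437/31) = (-167 - 28)*(437/31) = -195*437/31 = -85215/31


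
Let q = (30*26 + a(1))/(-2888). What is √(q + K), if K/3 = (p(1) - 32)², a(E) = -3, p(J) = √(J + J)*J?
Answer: √(17776974 - 1108992*√2)/76 ≈ 52.974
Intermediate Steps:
p(J) = √2*J^(3/2) (p(J) = √(2*J)*J = (√2*√J)*J = √2*J^(3/2))
q = -777/2888 (q = (30*26 - 3)/(-2888) = (780 - 3)*(-1/2888) = 777*(-1/2888) = -777/2888 ≈ -0.26904)
K = 3*(-32 + √2)² (K = 3*(√2*1^(3/2) - 32)² = 3*(√2*1 - 32)² = 3*(√2 - 32)² = 3*(-32 + √2)² ≈ 2806.5)
√(q + K) = √(-777/2888 + (3078 - 192*√2)) = √(8888487/2888 - 192*√2)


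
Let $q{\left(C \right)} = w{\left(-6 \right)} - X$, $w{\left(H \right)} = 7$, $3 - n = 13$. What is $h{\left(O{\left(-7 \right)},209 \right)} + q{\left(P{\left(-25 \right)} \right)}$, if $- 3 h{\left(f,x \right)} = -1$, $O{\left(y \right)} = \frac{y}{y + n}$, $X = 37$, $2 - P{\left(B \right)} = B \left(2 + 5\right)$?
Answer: $- \frac{89}{3} \approx -29.667$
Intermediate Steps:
$n = -10$ ($n = 3 - 13 = -10$)
$P{\left(B \right)} = 2 - 7 B$ ($P{\left(B \right)} = 2 - B \left(2 + 5\right) = 2 - B 7 = 2 - 7 B$)
$q{\left(C \right)} = -30$ ($q{\left(C \right)} = 7 - 37 = -30$)
$O{\left(y \right)} = \frac{y}{-10 + y}$ ($O{\left(y \right)} = \frac{y}{y - 10} = \frac{y}{-10 + y}$)
$h{\left(f,x \right)} = \frac{1}{3}$ ($h{\left(f,x \right)} = \left(- \frac{1}{3}\right) \left(-1\right) = \frac{1}{3}$)
$h{\left(O{\left(-7 \right)},209 \right)} + q{\left(P{\left(-25 \right)} \right)} = \frac{1}{3} - 30 = - \frac{89}{3}$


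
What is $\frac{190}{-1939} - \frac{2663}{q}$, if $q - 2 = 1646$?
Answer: $- \frac{5476677}{3195472} \approx -1.7139$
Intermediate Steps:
$q = 1648$ ($q = 2 + 1646 = 1648$)
$\frac{190}{-1939} - \frac{2663}{q} = \frac{190}{-1939} - \frac{2663}{1648} = 190 \left(- \frac{1}{1939}\right) - \frac{2663}{1648} = - \frac{190}{1939} - \frac{2663}{1648} = - \frac{5476677}{3195472}$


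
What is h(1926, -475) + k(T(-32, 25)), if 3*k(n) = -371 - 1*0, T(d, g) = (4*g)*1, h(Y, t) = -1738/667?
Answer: -252671/2001 ≈ -126.27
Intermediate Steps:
h(Y, t) = -1738/667 (h(Y, t) = -1738*1/667 = -1738/667)
T(d, g) = 4*g
k(n) = -371/3 (k(n) = (-371 - 1*0)/3 = (-371 + 0)/3 = (⅓)*(-371) = -371/3)
h(1926, -475) + k(T(-32, 25)) = -1738/667 - 371/3 = -252671/2001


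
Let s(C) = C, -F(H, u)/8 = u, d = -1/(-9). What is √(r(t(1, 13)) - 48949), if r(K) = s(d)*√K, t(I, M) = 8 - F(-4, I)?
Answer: I*√440537/3 ≈ 221.24*I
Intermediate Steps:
d = ⅑ (d = -1*(-⅑) = ⅑ ≈ 0.11111)
F(H, u) = -8*u
t(I, M) = 8 + 8*I (t(I, M) = 8 - (-8)*I = 8 + 8*I)
r(K) = √K/9
√(r(t(1, 13)) - 48949) = √(√(8 + 8*1)/9 - 48949) = √(√(8 + 8)/9 - 48949) = √(√16/9 - 48949) = √((⅑)*4 - 48949) = √(4/9 - 48949) = √(-440537/9) = I*√440537/3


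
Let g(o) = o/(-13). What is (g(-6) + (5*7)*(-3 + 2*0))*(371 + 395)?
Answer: -1040994/13 ≈ -80077.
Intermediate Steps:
g(o) = -o/13 (g(o) = o*(-1/13) = -o/13)
(g(-6) + (5*7)*(-3 + 2*0))*(371 + 395) = (-1/13*(-6) + (5*7)*(-3 + 2*0))*(371 + 395) = (6/13 + 35*(-3 + 0))*766 = (6/13 + 35*(-3))*766 = (6/13 - 105)*766 = -1359/13*766 = -1040994/13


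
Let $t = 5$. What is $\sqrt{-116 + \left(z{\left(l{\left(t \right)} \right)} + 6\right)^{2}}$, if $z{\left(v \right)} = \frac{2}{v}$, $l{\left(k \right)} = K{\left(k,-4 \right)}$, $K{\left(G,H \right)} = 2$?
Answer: $i \sqrt{67} \approx 8.1853 i$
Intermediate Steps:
$l{\left(k \right)} = 2$
$\sqrt{-116 + \left(z{\left(l{\left(t \right)} \right)} + 6\right)^{2}} = \sqrt{-116 + \left(\frac{2}{2} + 6\right)^{2}} = \sqrt{-116 + \left(2 \cdot \frac{1}{2} + 6\right)^{2}} = \sqrt{-116 + \left(1 + 6\right)^{2}} = \sqrt{-116 + 7^{2}} = \sqrt{-116 + 49} = \sqrt{-67} = i \sqrt{67}$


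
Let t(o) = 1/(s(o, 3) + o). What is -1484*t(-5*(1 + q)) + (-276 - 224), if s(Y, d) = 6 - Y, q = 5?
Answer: -2242/3 ≈ -747.33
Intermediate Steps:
t(o) = ⅙ (t(o) = 1/((6 - o) + o) = 1/6 = ⅙)
-1484*t(-5*(1 + q)) + (-276 - 224) = -1484*⅙ + (-276 - 224) = -742/3 - 500 = -2242/3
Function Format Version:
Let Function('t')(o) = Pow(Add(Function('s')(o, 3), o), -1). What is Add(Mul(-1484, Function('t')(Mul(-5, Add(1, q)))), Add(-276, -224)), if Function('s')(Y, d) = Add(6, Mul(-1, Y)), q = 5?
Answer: Rational(-2242, 3) ≈ -747.33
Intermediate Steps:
Function('t')(o) = Rational(1, 6) (Function('t')(o) = Pow(Add(Add(6, Mul(-1, o)), o), -1) = Pow(6, -1) = Rational(1, 6))
Add(Mul(-1484, Function('t')(Mul(-5, Add(1, q)))), Add(-276, -224)) = Add(Mul(-1484, Rational(1, 6)), Add(-276, -224)) = Add(Rational(-742, 3), -500) = Rational(-2242, 3)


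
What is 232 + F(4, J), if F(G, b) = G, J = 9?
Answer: 236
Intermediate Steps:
232 + F(4, J) = 232 + 4 = 236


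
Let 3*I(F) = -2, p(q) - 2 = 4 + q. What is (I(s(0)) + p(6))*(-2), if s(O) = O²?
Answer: -68/3 ≈ -22.667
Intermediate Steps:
p(q) = 6 + q (p(q) = 2 + (4 + q) = 6 + q)
I(F) = -⅔ (I(F) = (⅓)*(-2) = -⅔)
(I(s(0)) + p(6))*(-2) = (-⅔ + (6 + 6))*(-2) = (-⅔ + 12)*(-2) = (34/3)*(-2) = -68/3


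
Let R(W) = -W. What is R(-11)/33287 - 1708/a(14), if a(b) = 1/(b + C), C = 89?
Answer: -5855982177/33287 ≈ -1.7592e+5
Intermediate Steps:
a(b) = 1/(89 + b) (a(b) = 1/(b + 89) = 1/(89 + b))
R(-11)/33287 - 1708/a(14) = -1*(-11)/33287 - 1708/(1/(89 + 14)) = 11*(1/33287) - 1708/(1/103) = 11/33287 - 1708/1/103 = 11/33287 - 1708*103 = 11/33287 - 175924 = -5855982177/33287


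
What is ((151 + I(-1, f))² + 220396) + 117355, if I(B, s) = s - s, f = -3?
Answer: 360552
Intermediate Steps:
I(B, s) = 0
((151 + I(-1, f))² + 220396) + 117355 = ((151 + 0)² + 220396) + 117355 = (151² + 220396) + 117355 = (22801 + 220396) + 117355 = 243197 + 117355 = 360552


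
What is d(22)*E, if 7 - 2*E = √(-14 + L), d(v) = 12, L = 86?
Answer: 42 - 36*√2 ≈ -8.9117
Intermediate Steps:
E = 7/2 - 3*√2 (E = 7/2 - √(-14 + 86)/2 = 7/2 - 3*√2 ≈ -0.74264)
d(22)*E = 12*(7/2 - 3*√2) = 42 - 36*√2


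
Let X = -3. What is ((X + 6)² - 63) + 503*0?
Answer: -54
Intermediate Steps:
((X + 6)² - 63) + 503*0 = ((-3 + 6)² - 63) + 503*0 = (3² - 63) + 0 = (9 - 63) + 0 = -54 + 0 = -54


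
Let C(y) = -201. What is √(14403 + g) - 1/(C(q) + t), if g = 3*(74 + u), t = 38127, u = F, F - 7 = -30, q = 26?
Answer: -1/37926 + 2*√3639 ≈ 120.65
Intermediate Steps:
F = -23 (F = 7 - 30 = -23)
u = -23
g = 153 (g = 3*(74 - 23) = 3*51 = 153)
√(14403 + g) - 1/(C(q) + t) = √(14403 + 153) - 1/(-201 + 38127) = √14556 - 1/37926 = 2*√3639 - 1*1/37926 = 2*√3639 - 1/37926 = -1/37926 + 2*√3639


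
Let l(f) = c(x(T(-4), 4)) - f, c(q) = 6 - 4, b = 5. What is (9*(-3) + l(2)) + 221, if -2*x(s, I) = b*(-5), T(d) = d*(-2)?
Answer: 194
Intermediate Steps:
T(d) = -2*d
x(s, I) = 25/2 (x(s, I) = -5*(-5)/2 = -1/2*(-25) = 25/2)
c(q) = 2
l(f) = 2 - f
(9*(-3) + l(2)) + 221 = (9*(-3) + (2 - 1*2)) + 221 = (-27 + (2 - 2)) + 221 = (-27 + 0) + 221 = -27 + 221 = 194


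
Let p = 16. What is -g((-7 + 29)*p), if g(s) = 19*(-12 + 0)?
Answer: 228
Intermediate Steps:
g(s) = -228 (g(s) = 19*(-12) = -228)
-g((-7 + 29)*p) = -1*(-228) = 228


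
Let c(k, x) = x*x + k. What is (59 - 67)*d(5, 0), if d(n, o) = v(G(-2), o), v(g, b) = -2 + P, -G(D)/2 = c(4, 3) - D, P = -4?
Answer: 48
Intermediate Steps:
c(k, x) = k + x² (c(k, x) = x² + k = k + x²)
G(D) = -26 + 2*D (G(D) = -2*((4 + 3²) - D) = -2*((4 + 9) - D) = -2*(13 - D) = -26 + 2*D)
v(g, b) = -6 (v(g, b) = -2 - 4 = -6)
d(n, o) = -6
(59 - 67)*d(5, 0) = (59 - 67)*(-6) = -8*(-6) = 48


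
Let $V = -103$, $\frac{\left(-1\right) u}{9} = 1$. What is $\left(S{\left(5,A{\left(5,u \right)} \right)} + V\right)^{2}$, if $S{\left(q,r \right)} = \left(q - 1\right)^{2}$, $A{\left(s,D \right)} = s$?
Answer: $7569$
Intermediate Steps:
$u = -9$ ($u = \left(-9\right) 1 = -9$)
$S{\left(q,r \right)} = \left(-1 + q\right)^{2}$
$\left(S{\left(5,A{\left(5,u \right)} \right)} + V\right)^{2} = \left(\left(-1 + 5\right)^{2} - 103\right)^{2} = \left(4^{2} - 103\right)^{2} = \left(16 - 103\right)^{2} = \left(-87\right)^{2} = 7569$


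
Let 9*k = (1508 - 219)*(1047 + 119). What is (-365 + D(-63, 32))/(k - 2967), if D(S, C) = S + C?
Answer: -3564/1476271 ≈ -0.0024142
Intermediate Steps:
D(S, C) = C + S
k = 1502974/9 (k = ((1508 - 219)*(1047 + 119))/9 = (1289*1166)/9 = (⅑)*1502974 = 1502974/9 ≈ 1.6700e+5)
(-365 + D(-63, 32))/(k - 2967) = (-365 + (32 - 63))/(1502974/9 - 2967) = (-365 - 31)/(1476271/9) = -396*9/1476271 = -3564/1476271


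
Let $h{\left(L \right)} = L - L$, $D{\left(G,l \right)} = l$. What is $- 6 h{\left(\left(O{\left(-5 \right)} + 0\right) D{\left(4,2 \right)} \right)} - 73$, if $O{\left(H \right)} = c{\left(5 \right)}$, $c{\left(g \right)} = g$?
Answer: $-73$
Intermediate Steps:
$O{\left(H \right)} = 5$
$h{\left(L \right)} = 0$
$- 6 h{\left(\left(O{\left(-5 \right)} + 0\right) D{\left(4,2 \right)} \right)} - 73 = \left(-6\right) 0 - 73 = 0 - 73 = -73$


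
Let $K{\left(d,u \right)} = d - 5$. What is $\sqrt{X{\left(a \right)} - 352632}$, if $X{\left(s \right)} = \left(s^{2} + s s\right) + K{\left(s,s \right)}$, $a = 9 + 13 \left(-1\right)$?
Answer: $i \sqrt{352609} \approx 593.81 i$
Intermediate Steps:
$K{\left(d,u \right)} = -5 + d$ ($K{\left(d,u \right)} = d - 5 = -5 + d$)
$a = -4$ ($a = 9 - 13 = -4$)
$X{\left(s \right)} = -5 + s + 2 s^{2}$ ($X{\left(s \right)} = \left(s^{2} + s s\right) + \left(-5 + s\right) = \left(s^{2} + s^{2}\right) + \left(-5 + s\right) = 2 s^{2} + \left(-5 + s\right) = -5 + s + 2 s^{2}$)
$\sqrt{X{\left(a \right)} - 352632} = \sqrt{\left(-5 - 4 + 2 \left(-4\right)^{2}\right) - 352632} = \sqrt{\left(-5 - 4 + 2 \cdot 16\right) - 352632} = \sqrt{\left(-5 - 4 + 32\right) - 352632} = \sqrt{23 - 352632} = \sqrt{-352609} = i \sqrt{352609}$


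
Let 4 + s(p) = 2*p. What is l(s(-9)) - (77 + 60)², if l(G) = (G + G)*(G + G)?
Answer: -16833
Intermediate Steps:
s(p) = -4 + 2*p
l(G) = 4*G² (l(G) = (2*G)*(2*G) = 4*G²)
l(s(-9)) - (77 + 60)² = 4*(-4 + 2*(-9))² - (77 + 60)² = 4*(-4 - 18)² - 1*137² = 4*(-22)² - 1*18769 = 4*484 - 18769 = 1936 - 18769 = -16833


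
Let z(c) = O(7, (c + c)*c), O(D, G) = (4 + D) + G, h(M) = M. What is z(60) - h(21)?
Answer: 7190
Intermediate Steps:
O(D, G) = 4 + D + G
z(c) = 11 + 2*c² (z(c) = 4 + 7 + (c + c)*c = 4 + 7 + (2*c)*c = 4 + 7 + 2*c² = 11 + 2*c²)
z(60) - h(21) = (11 + 2*60²) - 1*21 = (11 + 2*3600) - 21 = (11 + 7200) - 21 = 7211 - 21 = 7190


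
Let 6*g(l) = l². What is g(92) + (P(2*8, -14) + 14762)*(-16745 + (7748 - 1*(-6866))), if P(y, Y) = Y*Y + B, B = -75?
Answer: -95142787/3 ≈ -3.1714e+7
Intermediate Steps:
P(y, Y) = -75 + Y² (P(y, Y) = Y*Y - 75 = Y² - 75 = -75 + Y²)
g(l) = l²/6
g(92) + (P(2*8, -14) + 14762)*(-16745 + (7748 - 1*(-6866))) = (⅙)*92² + ((-75 + (-14)²) + 14762)*(-16745 + (7748 - 1*(-6866))) = (⅙)*8464 + ((-75 + 196) + 14762)*(-16745 + (7748 + 6866)) = 4232/3 + (121 + 14762)*(-16745 + 14614) = 4232/3 + 14883*(-2131) = 4232/3 - 31715673 = -95142787/3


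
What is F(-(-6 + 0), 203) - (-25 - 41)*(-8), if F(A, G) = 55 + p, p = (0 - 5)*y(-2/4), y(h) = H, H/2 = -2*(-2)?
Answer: -513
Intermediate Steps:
H = 8 (H = 2*(-2*(-2)) = 2*4 = 8)
y(h) = 8
p = -40 (p = (0 - 5)*8 = -5*8 = -40)
F(A, G) = 15 (F(A, G) = 55 - 40 = 15)
F(-(-6 + 0), 203) - (-25 - 41)*(-8) = 15 - (-25 - 41)*(-8) = 15 - (-66)*(-8) = 15 - 1*528 = 15 - 528 = -513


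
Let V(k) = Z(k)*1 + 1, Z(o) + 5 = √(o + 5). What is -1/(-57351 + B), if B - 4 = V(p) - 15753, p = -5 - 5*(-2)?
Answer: 36552/2672097403 + √10/5344194806 ≈ 1.3680e-5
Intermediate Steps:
Z(o) = -5 + √(5 + o) (Z(o) = -5 + √(o + 5) = -5 + √(5 + o))
p = 5 (p = -5 + 10 = 5)
V(k) = -4 + √(5 + k) (V(k) = (-5 + √(5 + k))*1 + 1 = (-5 + √(5 + k)) + 1 = -4 + √(5 + k))
B = -15753 + √10 (B = 4 + ((-4 + √(5 + 5)) - 15753) = 4 + ((-4 + √10) - 15753) = 4 + (-15757 + √10) = -15753 + √10 ≈ -15750.)
-1/(-57351 + B) = -1/(-57351 + (-15753 + √10)) = -1/(-73104 + √10)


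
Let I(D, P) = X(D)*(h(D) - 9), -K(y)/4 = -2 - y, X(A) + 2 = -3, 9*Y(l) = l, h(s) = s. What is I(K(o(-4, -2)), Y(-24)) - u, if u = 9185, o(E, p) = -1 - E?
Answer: -9240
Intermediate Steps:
Y(l) = l/9
X(A) = -5 (X(A) = -2 - 3 = -5)
K(y) = 8 + 4*y (K(y) = -4*(-2 - y) = 8 + 4*y)
I(D, P) = 45 - 5*D (I(D, P) = -5*(D - 9) = -5*(-9 + D) = 45 - 5*D)
I(K(o(-4, -2)), Y(-24)) - u = (45 - 5*(8 + 4*(-1 - 1*(-4)))) - 1*9185 = (45 - 5*(8 + 4*(-1 + 4))) - 9185 = (45 - 5*(8 + 4*3)) - 9185 = (45 - 5*(8 + 12)) - 9185 = (45 - 5*20) - 9185 = (45 - 100) - 9185 = -55 - 9185 = -9240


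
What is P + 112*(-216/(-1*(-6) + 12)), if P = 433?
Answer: -911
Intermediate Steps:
P + 112*(-216/(-1*(-6) + 12)) = 433 + 112*(-216/(-1*(-6) + 12)) = 433 + 112*(-216/(6 + 12)) = 433 + 112*(-216/18) = 433 + 112*(-216*1/18) = 433 + 112*(-12) = 433 - 1344 = -911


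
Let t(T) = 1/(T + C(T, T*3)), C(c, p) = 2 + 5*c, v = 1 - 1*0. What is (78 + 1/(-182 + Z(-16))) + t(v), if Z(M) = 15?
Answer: 104367/1336 ≈ 78.119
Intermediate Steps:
v = 1 (v = 1 + 0 = 1)
t(T) = 1/(2 + 6*T) (t(T) = 1/(T + (2 + 5*T)) = 1/(2 + 6*T))
(78 + 1/(-182 + Z(-16))) + t(v) = (78 + 1/(-182 + 15)) + 1/(2*(1 + 3*1)) = (78 + 1/(-167)) + 1/(2*(1 + 3)) = (78 - 1/167) + (½)/4 = 13025/167 + (½)*(¼) = 13025/167 + ⅛ = 104367/1336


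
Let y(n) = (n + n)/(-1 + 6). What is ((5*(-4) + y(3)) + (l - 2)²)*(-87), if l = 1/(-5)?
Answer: 30363/25 ≈ 1214.5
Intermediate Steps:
l = -⅕ (l = 1*(-⅕) = -⅕ ≈ -0.20000)
y(n) = 2*n/5 (y(n) = (2*n)/5 = (2*n)*(⅕) = 2*n/5)
((5*(-4) + y(3)) + (l - 2)²)*(-87) = ((5*(-4) + (⅖)*3) + (-⅕ - 2)²)*(-87) = ((-20 + 6/5) + (-11/5)²)*(-87) = (-94/5 + 121/25)*(-87) = -349/25*(-87) = 30363/25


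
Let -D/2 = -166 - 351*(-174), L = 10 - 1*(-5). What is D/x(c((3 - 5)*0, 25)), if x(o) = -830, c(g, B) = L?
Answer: 60908/415 ≈ 146.77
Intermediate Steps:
L = 15 (L = 10 + 5 = 15)
c(g, B) = 15
D = -121816 (D = -2*(-166 - 351*(-174)) = -2*(-166 + 61074) = -2*60908 = -121816)
D/x(c((3 - 5)*0, 25)) = -121816/(-830) = -121816*(-1/830) = 60908/415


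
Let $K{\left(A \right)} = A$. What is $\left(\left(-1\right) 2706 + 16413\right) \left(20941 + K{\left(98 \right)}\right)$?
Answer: $288381573$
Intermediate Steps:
$\left(\left(-1\right) 2706 + 16413\right) \left(20941 + K{\left(98 \right)}\right) = \left(\left(-1\right) 2706 + 16413\right) \left(20941 + 98\right) = \left(-2706 + 16413\right) 21039 = 13707 \cdot 21039 = 288381573$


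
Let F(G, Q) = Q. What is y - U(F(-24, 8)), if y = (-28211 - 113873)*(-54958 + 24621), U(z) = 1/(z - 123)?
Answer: 495696265421/115 ≈ 4.3104e+9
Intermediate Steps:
U(z) = 1/(-123 + z)
y = 4310402308 (y = -142084*(-30337) = 4310402308)
y - U(F(-24, 8)) = 4310402308 - 1/(-123 + 8) = 4310402308 - 1/(-115) = 4310402308 - 1*(-1/115) = 4310402308 + 1/115 = 495696265421/115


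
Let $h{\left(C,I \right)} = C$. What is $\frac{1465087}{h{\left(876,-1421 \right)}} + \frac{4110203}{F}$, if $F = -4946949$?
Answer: $\frac{2414703377245}{1444509108} \approx 1671.6$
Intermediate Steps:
$\frac{1465087}{h{\left(876,-1421 \right)}} + \frac{4110203}{F} = \frac{1465087}{876} + \frac{4110203}{-4946949} = 1465087 \cdot \frac{1}{876} + 4110203 \left(- \frac{1}{4946949}\right) = \frac{1465087}{876} - \frac{4110203}{4946949} = \frac{2414703377245}{1444509108}$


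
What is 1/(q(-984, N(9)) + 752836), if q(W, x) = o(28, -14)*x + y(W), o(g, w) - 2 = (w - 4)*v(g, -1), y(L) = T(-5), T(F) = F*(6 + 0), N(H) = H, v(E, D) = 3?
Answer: 1/752338 ≈ 1.3292e-6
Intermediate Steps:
T(F) = 6*F (T(F) = F*6 = 6*F)
y(L) = -30 (y(L) = 6*(-5) = -30)
o(g, w) = -10 + 3*w (o(g, w) = 2 + (w - 4)*3 = 2 + (-4 + w)*3 = 2 + (-12 + 3*w) = -10 + 3*w)
q(W, x) = -30 - 52*x (q(W, x) = (-10 + 3*(-14))*x - 30 = (-10 - 42)*x - 30 = -52*x - 30 = -30 - 52*x)
1/(q(-984, N(9)) + 752836) = 1/((-30 - 52*9) + 752836) = 1/((-30 - 468) + 752836) = 1/(-498 + 752836) = 1/752338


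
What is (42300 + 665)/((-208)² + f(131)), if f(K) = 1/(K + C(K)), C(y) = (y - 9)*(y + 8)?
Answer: 734228885/739338497 ≈ 0.99309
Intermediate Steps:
C(y) = (-9 + y)*(8 + y)
f(K) = 1/(-72 + K²) (f(K) = 1/(K + (-72 + K² - K)) = 1/(-72 + K²))
(42300 + 665)/((-208)² + f(131)) = (42300 + 665)/((-208)² + 1/(-72 + 131²)) = 42965/(43264 + 1/(-72 + 17161)) = 42965/(43264 + 1/17089) = 42965/(739338497/17089) = 42965*(17089/739338497) = 734228885/739338497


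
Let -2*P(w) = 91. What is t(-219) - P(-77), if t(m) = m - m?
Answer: 91/2 ≈ 45.500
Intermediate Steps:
t(m) = 0
P(w) = -91/2 (P(w) = -½*91 = -91/2)
t(-219) - P(-77) = 0 - 1*(-91/2) = 0 + 91/2 = 91/2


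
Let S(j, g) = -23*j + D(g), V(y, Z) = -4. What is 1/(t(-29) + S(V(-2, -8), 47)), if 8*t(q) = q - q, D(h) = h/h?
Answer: 1/93 ≈ 0.010753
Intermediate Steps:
D(h) = 1
t(q) = 0 (t(q) = (q - q)/8 = (⅛)*0 = 0)
S(j, g) = 1 - 23*j (S(j, g) = -23*j + 1 = 1 - 23*j)
1/(t(-29) + S(V(-2, -8), 47)) = 1/(0 + (1 - 23*(-4))) = 1/(0 + (1 + 92)) = 1/(0 + 93) = 1/93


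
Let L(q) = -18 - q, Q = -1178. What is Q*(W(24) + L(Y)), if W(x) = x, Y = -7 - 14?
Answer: -31806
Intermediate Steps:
Y = -21
Q*(W(24) + L(Y)) = -1178*(24 + (-18 - 1*(-21))) = -1178*(24 + (-18 + 21)) = -1178*(24 + 3) = -1178*27 = -31806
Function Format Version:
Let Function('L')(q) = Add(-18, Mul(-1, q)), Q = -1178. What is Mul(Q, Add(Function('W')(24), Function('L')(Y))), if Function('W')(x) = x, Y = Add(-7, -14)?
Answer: -31806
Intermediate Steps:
Y = -21
Mul(Q, Add(Function('W')(24), Function('L')(Y))) = Mul(-1178, Add(24, Add(-18, Mul(-1, -21)))) = Mul(-1178, Add(24, Add(-18, 21))) = Mul(-1178, Add(24, 3)) = Mul(-1178, 27) = -31806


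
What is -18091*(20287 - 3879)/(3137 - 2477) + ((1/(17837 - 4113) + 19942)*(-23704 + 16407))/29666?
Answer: -187379146049791/412131720 ≈ -4.5466e+5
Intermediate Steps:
-18091*(20287 - 3879)/(3137 - 2477) + ((1/(17837 - 4113) + 19942)*(-23704 + 16407))/29666 = -18091/(660/16408) + ((1/13724 + 19942)*(-7297))*(1/29666) = -18091/(660*(1/16408)) + ((1/13724 + 19942)*(-7297))*(1/29666) = -18091/165/4102 + ((273684009/13724)*(-7297))*(1/29666) = -18091*4102/165 - 1997072213673/13724*1/29666 = -74209282/165 - 12251976771/2497768 = -187379146049791/412131720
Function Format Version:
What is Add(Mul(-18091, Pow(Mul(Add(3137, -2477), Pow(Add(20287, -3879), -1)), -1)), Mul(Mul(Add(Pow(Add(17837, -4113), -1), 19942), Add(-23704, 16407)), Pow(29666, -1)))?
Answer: Rational(-187379146049791, 412131720) ≈ -4.5466e+5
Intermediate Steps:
Add(Mul(-18091, Pow(Mul(Add(3137, -2477), Pow(Add(20287, -3879), -1)), -1)), Mul(Mul(Add(Pow(Add(17837, -4113), -1), 19942), Add(-23704, 16407)), Pow(29666, -1))) = Add(Mul(-18091, Pow(Mul(660, Pow(16408, -1)), -1)), Mul(Mul(Add(Pow(13724, -1), 19942), -7297), Rational(1, 29666))) = Add(Mul(-18091, Pow(Mul(660, Rational(1, 16408)), -1)), Mul(Mul(Add(Rational(1, 13724), 19942), -7297), Rational(1, 29666))) = Add(Mul(-18091, Pow(Rational(165, 4102), -1)), Mul(Mul(Rational(273684009, 13724), -7297), Rational(1, 29666))) = Add(Mul(-18091, Rational(4102, 165)), Mul(Rational(-1997072213673, 13724), Rational(1, 29666))) = Add(Rational(-74209282, 165), Rational(-12251976771, 2497768)) = Rational(-187379146049791, 412131720)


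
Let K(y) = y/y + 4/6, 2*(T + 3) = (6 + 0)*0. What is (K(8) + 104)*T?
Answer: -317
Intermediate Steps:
T = -3 (T = -3 + ((6 + 0)*0)/2 = -3 + (6*0)/2 = -3 + (1/2)*0 = -3 + 0 = -3)
K(y) = 5/3 (K(y) = 1 + 4*(1/6) = 1 + 2/3 = 5/3)
(K(8) + 104)*T = (5/3 + 104)*(-3) = (317/3)*(-3) = -317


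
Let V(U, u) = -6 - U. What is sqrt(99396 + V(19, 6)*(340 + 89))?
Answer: sqrt(88671) ≈ 297.78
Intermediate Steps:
sqrt(99396 + V(19, 6)*(340 + 89)) = sqrt(99396 + (-6 - 1*19)*(340 + 89)) = sqrt(99396 + (-6 - 19)*429) = sqrt(99396 - 25*429) = sqrt(99396 - 10725) = sqrt(88671)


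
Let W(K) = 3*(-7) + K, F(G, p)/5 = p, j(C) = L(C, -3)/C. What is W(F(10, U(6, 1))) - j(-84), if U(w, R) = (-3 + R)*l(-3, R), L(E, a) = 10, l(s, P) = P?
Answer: -1297/42 ≈ -30.881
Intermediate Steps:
j(C) = 10/C
U(w, R) = R*(-3 + R) (U(w, R) = (-3 + R)*R = R*(-3 + R))
F(G, p) = 5*p
W(K) = -21 + K
W(F(10, U(6, 1))) - j(-84) = (-21 + 5*(1*(-3 + 1))) - 10/(-84) = (-21 + 5*(1*(-2))) - 10*(-1)/84 = (-21 + 5*(-2)) - 1*(-5/42) = (-21 - 10) + 5/42 = -31 + 5/42 = -1297/42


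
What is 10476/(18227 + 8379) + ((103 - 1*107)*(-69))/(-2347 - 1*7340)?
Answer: 15689626/42955387 ≈ 0.36525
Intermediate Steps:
10476/(18227 + 8379) + ((103 - 1*107)*(-69))/(-2347 - 1*7340) = 10476/26606 + ((103 - 107)*(-69))/(-2347 - 7340) = 10476*(1/26606) - 4*(-69)/(-9687) = 5238/13303 + 276*(-1/9687) = 5238/13303 - 92/3229 = 15689626/42955387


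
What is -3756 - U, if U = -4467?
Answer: 711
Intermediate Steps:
-3756 - U = -3756 - 1*(-4467) = -3756 + 4467 = 711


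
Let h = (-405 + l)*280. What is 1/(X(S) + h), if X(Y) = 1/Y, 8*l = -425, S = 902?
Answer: -902/115704049 ≈ -7.7958e-6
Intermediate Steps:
l = -425/8 (l = (⅛)*(-425) = -425/8 ≈ -53.125)
h = -128275 (h = (-405 - 425/8)*280 = -3665/8*280 = -128275)
1/(X(S) + h) = 1/(1/902 - 128275) = 1/(-115704049/902) = -902/115704049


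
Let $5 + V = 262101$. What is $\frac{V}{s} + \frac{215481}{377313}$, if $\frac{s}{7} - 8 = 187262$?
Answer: $\frac{63560686023}{82435973095} \approx 0.77103$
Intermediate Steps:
$V = 262096$ ($V = -5 + 262101 = 262096$)
$s = 1310890$ ($s = 56 + 7 \cdot 187262 = 56 + 1310834 = 1310890$)
$\frac{V}{s} + \frac{215481}{377313} = \frac{262096}{1310890} + \frac{215481}{377313} = 262096 \cdot \frac{1}{1310890} + 215481 \cdot \frac{1}{377313} = \frac{131048}{655445} + \frac{71827}{125771} = \frac{63560686023}{82435973095}$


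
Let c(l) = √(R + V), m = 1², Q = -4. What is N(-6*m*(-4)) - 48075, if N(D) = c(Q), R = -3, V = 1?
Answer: -48075 + I*√2 ≈ -48075.0 + 1.4142*I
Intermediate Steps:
m = 1
c(l) = I*√2 (c(l) = √(-3 + 1) = √(-2) = I*√2)
N(D) = I*√2
N(-6*m*(-4)) - 48075 = I*√2 - 48075 = -48075 + I*√2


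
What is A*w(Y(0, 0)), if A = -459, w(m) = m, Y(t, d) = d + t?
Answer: 0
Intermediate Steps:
A*w(Y(0, 0)) = -459*(0 + 0) = -459*0 = 0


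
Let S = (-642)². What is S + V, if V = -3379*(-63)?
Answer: 625041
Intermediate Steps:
S = 412164
V = 212877
S + V = 412164 + 212877 = 625041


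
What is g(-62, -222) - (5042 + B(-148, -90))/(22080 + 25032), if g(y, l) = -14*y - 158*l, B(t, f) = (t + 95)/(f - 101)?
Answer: 107812412991/2999464 ≈ 35944.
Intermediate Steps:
B(t, f) = (95 + t)/(-101 + f)
g(y, l) = -158*l - 14*y
g(-62, -222) - (5042 + B(-148, -90))/(22080 + 25032) = (-158*(-222) - 14*(-62)) - (5042 + (95 - 148)/(-101 - 90))/(22080 + 25032) = (35076 + 868) - (5042 - 53/(-191))/47112 = 35944 - (5042 - 1/191*(-53))/47112 = 35944 - (5042 + 53/191)/47112 = 35944 - 963075/(191*47112) = 35944 - 1*321025/2999464 = 35944 - 321025/2999464 = 107812412991/2999464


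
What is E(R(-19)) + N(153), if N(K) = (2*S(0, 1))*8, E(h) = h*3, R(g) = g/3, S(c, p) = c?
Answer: -19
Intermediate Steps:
R(g) = g/3 (R(g) = g*(⅓) = g/3)
E(h) = 3*h
N(K) = 0 (N(K) = (2*0)*8 = 0*8 = 0)
E(R(-19)) + N(153) = 3*((⅓)*(-19)) + 0 = 3*(-19/3) + 0 = -19 + 0 = -19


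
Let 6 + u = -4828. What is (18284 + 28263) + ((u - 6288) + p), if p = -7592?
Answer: 27833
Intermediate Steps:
u = -4834 (u = -6 - 4828 = -4834)
(18284 + 28263) + ((u - 6288) + p) = (18284 + 28263) + ((-4834 - 6288) - 7592) = 46547 + (-11122 - 7592) = 46547 - 18714 = 27833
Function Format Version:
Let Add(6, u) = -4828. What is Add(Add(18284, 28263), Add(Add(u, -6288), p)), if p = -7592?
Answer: 27833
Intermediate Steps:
u = -4834 (u = Add(-6, -4828) = -4834)
Add(Add(18284, 28263), Add(Add(u, -6288), p)) = Add(Add(18284, 28263), Add(Add(-4834, -6288), -7592)) = Add(46547, Add(-11122, -7592)) = Add(46547, -18714) = 27833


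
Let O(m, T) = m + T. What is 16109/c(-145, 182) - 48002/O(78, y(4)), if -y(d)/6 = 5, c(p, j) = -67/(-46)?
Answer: 16176269/1608 ≈ 10060.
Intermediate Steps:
c(p, j) = 67/46 (c(p, j) = -67*(-1/46) = 67/46)
y(d) = -30 (y(d) = -6*5 = -30)
O(m, T) = T + m
16109/c(-145, 182) - 48002/O(78, y(4)) = 16109/(67/46) - 48002/(-30 + 78) = 16109*(46/67) - 48002/48 = 741014/67 - 48002*1/48 = 741014/67 - 24001/24 = 16176269/1608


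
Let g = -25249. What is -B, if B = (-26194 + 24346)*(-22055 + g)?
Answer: -87417792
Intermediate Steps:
B = 87417792 (B = (-26194 + 24346)*(-22055 - 25249) = -1848*(-47304) = 87417792)
-B = -1*87417792 = -87417792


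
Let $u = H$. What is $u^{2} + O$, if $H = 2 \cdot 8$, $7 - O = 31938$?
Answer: $-31675$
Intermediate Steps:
$O = -31931$ ($O = 7 - 31938 = -31931$)
$H = 16$
$u = 16$
$u^{2} + O = 16^{2} - 31931 = 256 - 31931 = -31675$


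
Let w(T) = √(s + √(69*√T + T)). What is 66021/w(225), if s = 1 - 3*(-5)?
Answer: 66021*√2/(2*√(8 + 3*√35)) ≈ 9200.1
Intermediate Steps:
s = 16 (s = 1 + 15 = 16)
w(T) = √(16 + √(T + 69*√T)) (w(T) = √(16 + √(69*√T + T)) = √(16 + √(T + 69*√T)))
66021/w(225) = 66021/(√(16 + √(225 + 69*√225))) = 66021/(√(16 + √(225 + 69*15))) = 66021/(√(16 + √(225 + 1035))) = 66021/(√(16 + √1260)) = 66021/(√(16 + 6*√35)) = 66021/√(16 + 6*√35)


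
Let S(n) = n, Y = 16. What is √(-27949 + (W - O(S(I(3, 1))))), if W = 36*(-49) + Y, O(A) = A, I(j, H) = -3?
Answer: 7*I*√606 ≈ 172.32*I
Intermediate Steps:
W = -1748 (W = 36*(-49) + 16 = -1764 + 16 = -1748)
√(-27949 + (W - O(S(I(3, 1))))) = √(-27949 + (-1748 - 1*(-3))) = √(-27949 + (-1748 + 3)) = √(-27949 - 1745) = √(-29694) = 7*I*√606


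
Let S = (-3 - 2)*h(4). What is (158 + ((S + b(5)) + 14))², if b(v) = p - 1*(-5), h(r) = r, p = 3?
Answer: 25600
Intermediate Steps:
b(v) = 8 (b(v) = 3 - 1*(-5) = 3 + 5 = 8)
S = -20 (S = (-3 - 2)*4 = -5*4 = -20)
(158 + ((S + b(5)) + 14))² = (158 + ((-20 + 8) + 14))² = (158 + (-12 + 14))² = (158 + 2)² = 160² = 25600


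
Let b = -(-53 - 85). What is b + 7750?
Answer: 7888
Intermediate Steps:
b = 138 (b = -1*(-138) = 138)
b + 7750 = 138 + 7750 = 7888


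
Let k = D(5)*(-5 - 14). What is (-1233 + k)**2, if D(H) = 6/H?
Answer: 39425841/25 ≈ 1.5770e+6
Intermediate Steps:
k = -114/5 (k = (6/5)*(-5 - 14) = (6*(1/5))*(-19) = (6/5)*(-19) = -114/5 ≈ -22.800)
(-1233 + k)**2 = (-1233 - 114/5)**2 = (-6279/5)**2 = 39425841/25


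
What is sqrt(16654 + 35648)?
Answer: sqrt(52302) ≈ 228.70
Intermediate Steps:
sqrt(16654 + 35648) = sqrt(52302)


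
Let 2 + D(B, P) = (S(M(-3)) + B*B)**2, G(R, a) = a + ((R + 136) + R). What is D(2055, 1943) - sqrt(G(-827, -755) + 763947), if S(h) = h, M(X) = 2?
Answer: 17833957042727 - sqrt(761674) ≈ 1.7834e+13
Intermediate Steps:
G(R, a) = 136 + a + 2*R (G(R, a) = a + ((136 + R) + R) = a + (136 + 2*R) = 136 + a + 2*R)
D(B, P) = -2 + (2 + B**2)**2 (D(B, P) = -2 + (2 + B*B)**2 = -2 + (2 + B**2)**2)
D(2055, 1943) - sqrt(G(-827, -755) + 763947) = (-2 + (2 + 2055**2)**2) - sqrt((136 - 755 + 2*(-827)) + 763947) = (-2 + (2 + 4223025)**2) - sqrt((136 - 755 - 1654) + 763947) = (-2 + 4223027**2) - sqrt(-2273 + 763947) = (-2 + 17833957042729) - sqrt(761674) = 17833957042727 - sqrt(761674)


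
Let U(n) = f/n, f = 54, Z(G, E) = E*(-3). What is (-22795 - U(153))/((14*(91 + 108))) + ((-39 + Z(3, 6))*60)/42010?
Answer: -1644173525/198967762 ≈ -8.2635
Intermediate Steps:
Z(G, E) = -3*E
U(n) = 54/n
(-22795 - U(153))/((14*(91 + 108))) + ((-39 + Z(3, 6))*60)/42010 = (-22795 - 54/153)/((14*(91 + 108))) + ((-39 - 3*6)*60)/42010 = (-22795 - 54/153)/((14*199)) + ((-39 - 18)*60)*(1/42010) = (-22795 - 1*6/17)/2786 - 57*60*(1/42010) = (-22795 - 6/17)*(1/2786) - 3420*1/42010 = -387521/17*1/2786 - 342/4201 = -387521/47362 - 342/4201 = -1644173525/198967762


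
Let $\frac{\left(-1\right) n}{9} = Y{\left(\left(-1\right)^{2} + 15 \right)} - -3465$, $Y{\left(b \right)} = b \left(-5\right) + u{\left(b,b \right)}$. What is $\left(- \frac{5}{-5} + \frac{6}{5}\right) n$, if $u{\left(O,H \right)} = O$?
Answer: $- \frac{336699}{5} \approx -67340.0$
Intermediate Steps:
$Y{\left(b \right)} = - 4 b$ ($Y{\left(b \right)} = b \left(-5\right) + b = - 5 b + b = - 4 b$)
$n = -30609$ ($n = - 9 \left(- 4 \left(\left(-1\right)^{2} + 15\right) - -3465\right) = - 9 \left(- 4 \left(1 + 15\right) + 3465\right) = - 9 \left(\left(-4\right) 16 + 3465\right) = - 9 \left(-64 + 3465\right) = \left(-9\right) 3401 = -30609$)
$\left(- \frac{5}{-5} + \frac{6}{5}\right) n = \left(- \frac{5}{-5} + \frac{6}{5}\right) \left(-30609\right) = \left(\left(-5\right) \left(- \frac{1}{5}\right) + 6 \cdot \frac{1}{5}\right) \left(-30609\right) = \left(1 + \frac{6}{5}\right) \left(-30609\right) = \frac{11}{5} \left(-30609\right) = - \frac{336699}{5}$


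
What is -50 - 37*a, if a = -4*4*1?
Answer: 542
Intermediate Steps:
a = -16 (a = -16*1 = -16)
-50 - 37*a = -50 - 37*(-16) = -50 + 592 = 542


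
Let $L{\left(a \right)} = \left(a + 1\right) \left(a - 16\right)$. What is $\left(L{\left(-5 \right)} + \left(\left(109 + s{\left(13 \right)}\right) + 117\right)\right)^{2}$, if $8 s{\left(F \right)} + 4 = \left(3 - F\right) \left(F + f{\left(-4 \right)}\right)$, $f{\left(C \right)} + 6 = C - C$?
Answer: $\frac{1447209}{16} \approx 90451.0$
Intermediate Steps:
$f{\left(C \right)} = -6$ ($f{\left(C \right)} = -6 + \left(C - C\right) = -6 + 0 = -6$)
$s{\left(F \right)} = - \frac{1}{2} + \frac{\left(-6 + F\right) \left(3 - F\right)}{8}$ ($s{\left(F \right)} = - \frac{1}{2} + \frac{\left(3 - F\right) \left(F - 6\right)}{8} = - \frac{1}{2} + \frac{\left(3 - F\right) \left(-6 + F\right)}{8} = - \frac{1}{2} + \frac{\left(-6 + F\right) \left(3 - F\right)}{8}$)
$L{\left(a \right)} = \left(1 + a\right) \left(-16 + a\right)$
$\left(L{\left(-5 \right)} + \left(\left(109 + s{\left(13 \right)}\right) + 117\right)\right)^{2} = \left(\left(-16 + \left(-5\right)^{2} - -75\right) + \left(\left(109 - \left(- \frac{95}{8} + \frac{169}{8}\right)\right) + 117\right)\right)^{2} = \left(\left(-16 + 25 + 75\right) + \left(\left(109 - \frac{37}{4}\right) + 117\right)\right)^{2} = \left(84 + \left(\left(109 - \frac{37}{4}\right) + 117\right)\right)^{2} = \left(84 + \left(\frac{399}{4} + 117\right)\right)^{2} = \left(84 + \frac{867}{4}\right)^{2} = \left(\frac{1203}{4}\right)^{2} = \frac{1447209}{16}$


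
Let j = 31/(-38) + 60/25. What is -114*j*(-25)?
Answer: 4515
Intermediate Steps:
j = 301/190 (j = 31*(-1/38) + 60*(1/25) = -31/38 + 12/5 = 301/190 ≈ 1.5842)
-114*j*(-25) = -114*301/190*(-25) = -903/5*(-25) = 4515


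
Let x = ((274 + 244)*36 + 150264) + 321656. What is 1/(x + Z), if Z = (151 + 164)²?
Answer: 1/589793 ≈ 1.6955e-6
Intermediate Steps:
Z = 99225 (Z = 315² = 99225)
x = 490568 (x = (518*36 + 150264) + 321656 = (18648 + 150264) + 321656 = 168912 + 321656 = 490568)
1/(x + Z) = 1/(490568 + 99225) = 1/589793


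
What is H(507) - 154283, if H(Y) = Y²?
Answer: 102766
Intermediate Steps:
H(507) - 154283 = 507² - 154283 = 257049 - 154283 = 102766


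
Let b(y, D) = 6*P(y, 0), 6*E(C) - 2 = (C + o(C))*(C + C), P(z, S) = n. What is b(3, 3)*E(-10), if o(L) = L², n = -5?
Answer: 8990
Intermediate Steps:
P(z, S) = -5
E(C) = ⅓ + C*(C + C²)/3 (E(C) = ⅓ + ((C + C²)*(C + C))/6 = ⅓ + ((C + C²)*(2*C))/6 = ⅓ + (2*C*(C + C²))/6 = ⅓ + C*(C + C²)/3)
b(y, D) = -30 (b(y, D) = 6*(-5) = -30)
b(3, 3)*E(-10) = -30*(⅓ + (⅓)*(-10)² + (⅓)*(-10)³) = -30*(⅓ + (⅓)*100 + (⅓)*(-1000)) = -30*(⅓ + 100/3 - 1000/3) = -30*(-899/3) = 8990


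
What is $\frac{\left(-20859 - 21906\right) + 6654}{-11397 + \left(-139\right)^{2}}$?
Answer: $- \frac{36111}{7924} \approx -4.5572$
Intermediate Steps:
$\frac{\left(-20859 - 21906\right) + 6654}{-11397 + \left(-139\right)^{2}} = \frac{\left(-20859 - 21906\right) + 6654}{-11397 + 19321} = \frac{-42765 + 6654}{7924} = \left(-36111\right) \frac{1}{7924} = - \frac{36111}{7924}$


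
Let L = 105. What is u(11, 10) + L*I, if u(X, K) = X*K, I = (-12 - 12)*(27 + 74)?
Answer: -254410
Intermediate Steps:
I = -2424 (I = -24*101 = -2424)
u(X, K) = K*X
u(11, 10) + L*I = 10*11 + 105*(-2424) = 110 - 254520 = -254410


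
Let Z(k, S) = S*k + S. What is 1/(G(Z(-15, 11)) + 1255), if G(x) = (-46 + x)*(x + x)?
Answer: 1/62855 ≈ 1.5910e-5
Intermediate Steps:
Z(k, S) = S + S*k
G(x) = 2*x*(-46 + x) (G(x) = (-46 + x)*(2*x) = 2*x*(-46 + x))
1/(G(Z(-15, 11)) + 1255) = 1/(2*(11*(1 - 15))*(-46 + 11*(1 - 15)) + 1255) = 1/(2*(11*(-14))*(-46 + 11*(-14)) + 1255) = 1/(2*(-154)*(-46 - 154) + 1255) = 1/(2*(-154)*(-200) + 1255) = 1/(61600 + 1255) = 1/62855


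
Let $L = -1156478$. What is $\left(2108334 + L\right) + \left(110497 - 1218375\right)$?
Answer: $-156022$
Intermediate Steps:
$\left(2108334 + L\right) + \left(110497 - 1218375\right) = \left(2108334 - 1156478\right) + \left(110497 - 1218375\right) = 951856 + \left(110497 - 1218375\right) = 951856 - 1107878 = -156022$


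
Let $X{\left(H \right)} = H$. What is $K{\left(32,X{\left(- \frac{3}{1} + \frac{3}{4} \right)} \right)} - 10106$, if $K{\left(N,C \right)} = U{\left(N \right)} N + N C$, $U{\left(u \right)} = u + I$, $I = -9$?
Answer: $-9442$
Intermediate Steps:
$U{\left(u \right)} = -9 + u$ ($U{\left(u \right)} = u - 9 = -9 + u$)
$K{\left(N,C \right)} = C N + N \left(-9 + N\right)$ ($K{\left(N,C \right)} = \left(-9 + N\right) N + N C = N \left(-9 + N\right) + C N = C N + N \left(-9 + N\right)$)
$K{\left(32,X{\left(- \frac{3}{1} + \frac{3}{4} \right)} \right)} - 10106 = 32 \left(-9 + \left(- \frac{3}{1} + \frac{3}{4}\right) + 32\right) - 10106 = 32 \left(-9 + \left(\left(-3\right) 1 + 3 \cdot \frac{1}{4}\right) + 32\right) - 10106 = 32 \left(-9 + \left(-3 + \frac{3}{4}\right) + 32\right) - 10106 = 32 \left(-9 - \frac{9}{4} + 32\right) - 10106 = 32 \cdot \frac{83}{4} - 10106 = 664 - 10106 = -9442$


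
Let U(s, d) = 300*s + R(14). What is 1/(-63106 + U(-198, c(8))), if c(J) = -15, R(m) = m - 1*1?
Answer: -1/122493 ≈ -8.1637e-6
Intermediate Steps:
R(m) = -1 + m (R(m) = m - 1 = -1 + m)
U(s, d) = 13 + 300*s (U(s, d) = 300*s + (-1 + 14) = 300*s + 13 = 13 + 300*s)
1/(-63106 + U(-198, c(8))) = 1/(-63106 + (13 + 300*(-198))) = 1/(-63106 + (13 - 59400)) = 1/(-63106 - 59387) = 1/(-122493) = -1/122493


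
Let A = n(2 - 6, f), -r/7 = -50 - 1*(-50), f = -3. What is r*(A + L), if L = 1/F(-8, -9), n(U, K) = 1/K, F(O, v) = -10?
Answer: 0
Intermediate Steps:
r = 0 (r = -7*(-50 - 1*(-50)) = -7*(-50 + 50) = -7*0 = 0)
A = -1/3 (A = 1/(-3) = -1/3 ≈ -0.33333)
L = -1/10 (L = 1/(-10) = -1/10 ≈ -0.10000)
r*(A + L) = 0*(-1/3 - 1/10) = 0*(-13/30) = 0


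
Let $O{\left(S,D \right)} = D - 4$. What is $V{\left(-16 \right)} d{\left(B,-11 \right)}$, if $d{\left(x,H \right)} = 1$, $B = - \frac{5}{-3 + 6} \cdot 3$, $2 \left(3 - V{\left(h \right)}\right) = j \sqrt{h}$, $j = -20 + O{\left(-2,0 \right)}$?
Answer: $3 + 48 i \approx 3.0 + 48.0 i$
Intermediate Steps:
$O{\left(S,D \right)} = -4 + D$ ($O{\left(S,D \right)} = D - 4 = -4 + D$)
$j = -24$ ($j = -20 + \left(-4 + 0\right) = -20 - 4 = -24$)
$V{\left(h \right)} = 3 + 12 \sqrt{h}$ ($V{\left(h \right)} = 3 - \frac{\left(-24\right) \sqrt{h}}{2} = 3 + 12 \sqrt{h}$)
$B = -5$ ($B = - \frac{5}{3} \cdot 3 = \left(-5\right) \frac{1}{3} \cdot 3 = \left(- \frac{5}{3}\right) 3 = -5$)
$V{\left(-16 \right)} d{\left(B,-11 \right)} = \left(3 + 12 \sqrt{-16}\right) 1 = \left(3 + 12 \cdot 4 i\right) 1 = \left(3 + 48 i\right) 1 = 3 + 48 i$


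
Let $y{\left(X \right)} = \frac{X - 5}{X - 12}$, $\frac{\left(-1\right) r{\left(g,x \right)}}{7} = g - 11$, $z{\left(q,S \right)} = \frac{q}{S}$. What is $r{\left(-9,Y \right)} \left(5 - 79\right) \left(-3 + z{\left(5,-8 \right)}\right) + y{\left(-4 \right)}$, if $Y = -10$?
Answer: $\frac{600889}{16} \approx 37556.0$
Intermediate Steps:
$r{\left(g,x \right)} = 77 - 7 g$ ($r{\left(g,x \right)} = - 7 \left(g - 11\right) = - 7 \left(-11 + g\right) = 77 - 7 g$)
$y{\left(X \right)} = \frac{-5 + X}{-12 + X}$
$r{\left(-9,Y \right)} \left(5 - 79\right) \left(-3 + z{\left(5,-8 \right)}\right) + y{\left(-4 \right)} = \left(77 - -63\right) \left(5 - 79\right) \left(-3 + \frac{5}{-8}\right) + \frac{-5 - 4}{-12 - 4} = \left(77 + 63\right) \left(- 74 \left(-3 + 5 \left(- \frac{1}{8}\right)\right)\right) + \frac{1}{-16} \left(-9\right) = 140 \left(- 74 \left(-3 - \frac{5}{8}\right)\right) - - \frac{9}{16} = 140 \left(\left(-74\right) \left(- \frac{29}{8}\right)\right) + \frac{9}{16} = 140 \cdot \frac{1073}{4} + \frac{9}{16} = 37555 + \frac{9}{16} = \frac{600889}{16}$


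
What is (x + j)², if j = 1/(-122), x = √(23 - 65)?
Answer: (1 - 122*I*√42)²/14884 ≈ -42.0 - 0.10624*I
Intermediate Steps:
x = I*√42 (x = √(-42) = I*√42 ≈ 6.4807*I)
j = -1/122 ≈ -0.0081967
(x + j)² = (I*√42 - 1/122)² = (-1/122 + I*√42)²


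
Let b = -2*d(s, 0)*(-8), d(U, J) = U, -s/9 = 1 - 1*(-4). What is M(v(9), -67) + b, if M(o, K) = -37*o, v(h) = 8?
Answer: -1016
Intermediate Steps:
s = -45 (s = -9*(1 - 1*(-4)) = -9*(1 + 4) = -9*5 = -45)
b = -720 (b = -2*(-45)*(-8) = 90*(-8) = -720)
M(v(9), -67) + b = -37*8 - 720 = -296 - 720 = -1016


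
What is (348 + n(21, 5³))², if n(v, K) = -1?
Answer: 120409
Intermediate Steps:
(348 + n(21, 5³))² = (348 - 1)² = 347² = 120409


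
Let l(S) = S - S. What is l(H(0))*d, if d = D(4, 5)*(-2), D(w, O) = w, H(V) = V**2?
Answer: 0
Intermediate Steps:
l(S) = 0
d = -8 (d = 4*(-2) = -8)
l(H(0))*d = 0*(-8) = 0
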